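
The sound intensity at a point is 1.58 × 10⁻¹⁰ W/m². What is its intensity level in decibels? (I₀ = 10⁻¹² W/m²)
β = 10·log₁₀(I/I₀) = 21.99 dB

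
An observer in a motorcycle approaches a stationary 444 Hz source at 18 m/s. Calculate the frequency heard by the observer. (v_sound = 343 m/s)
f_obs = f·(v + v_o)/v = 467.3 Hz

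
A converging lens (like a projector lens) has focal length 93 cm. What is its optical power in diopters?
P = 1/f = 1.075 D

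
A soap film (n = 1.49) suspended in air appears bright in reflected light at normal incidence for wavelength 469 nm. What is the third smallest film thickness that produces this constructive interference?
2nt = (m − ½)λ with m = 3 → t = (m − ½)λ/(2n) = 393.5 nm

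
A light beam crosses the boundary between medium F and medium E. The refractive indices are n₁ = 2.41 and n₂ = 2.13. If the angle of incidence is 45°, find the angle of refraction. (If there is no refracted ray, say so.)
sin θ₂ = (n₁/n₂)·sin θ₁ = 0.8001 → θ₂ = 53.14°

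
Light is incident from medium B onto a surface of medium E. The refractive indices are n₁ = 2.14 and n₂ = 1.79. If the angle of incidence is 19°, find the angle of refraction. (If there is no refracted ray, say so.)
sin θ₂ = (n₁/n₂)·sin θ₁ = 0.3892 → θ₂ = 22.91°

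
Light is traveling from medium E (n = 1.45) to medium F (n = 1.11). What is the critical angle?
θc = arcsin(n₂/n₁) = 49.95°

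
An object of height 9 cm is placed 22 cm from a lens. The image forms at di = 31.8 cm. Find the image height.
hi = (-di/do) × ho = -13.01 cm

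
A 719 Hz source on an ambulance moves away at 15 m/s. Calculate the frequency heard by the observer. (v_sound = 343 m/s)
f_obs = f·v/(v + v_s) = 688.9 Hz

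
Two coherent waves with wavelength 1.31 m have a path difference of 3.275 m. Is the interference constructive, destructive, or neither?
destructive — path difference = 2.5λ, an odd multiple of λ/2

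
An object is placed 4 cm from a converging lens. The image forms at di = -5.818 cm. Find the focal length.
1/f = 1/do + 1/di → f = 12.8 cm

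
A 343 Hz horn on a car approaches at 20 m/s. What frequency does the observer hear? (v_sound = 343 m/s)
f_obs = f·v/(v − v_s) = 364.2 Hz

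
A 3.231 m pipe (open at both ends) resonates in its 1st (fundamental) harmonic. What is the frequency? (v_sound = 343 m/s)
fₙ = nv/(2L) = 53.08 Hz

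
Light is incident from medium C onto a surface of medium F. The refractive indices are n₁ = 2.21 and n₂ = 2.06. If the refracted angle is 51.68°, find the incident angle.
sin θ₁ = (n₂/n₁)·sin θ₂ → θ₁ = 47°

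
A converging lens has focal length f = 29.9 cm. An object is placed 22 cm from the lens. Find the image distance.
1/di = 1/f − 1/do → di = -83.27 cm (virtual image)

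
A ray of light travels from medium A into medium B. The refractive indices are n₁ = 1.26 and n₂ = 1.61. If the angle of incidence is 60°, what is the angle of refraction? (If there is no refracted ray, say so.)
sin θ₂ = (n₁/n₂)·sin θ₁ = 0.6778 → θ₂ = 42.67°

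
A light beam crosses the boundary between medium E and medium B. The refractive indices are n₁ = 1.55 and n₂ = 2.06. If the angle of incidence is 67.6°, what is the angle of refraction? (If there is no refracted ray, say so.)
sin θ₂ = (n₁/n₂)·sin θ₁ = 0.6957 → θ₂ = 44.08°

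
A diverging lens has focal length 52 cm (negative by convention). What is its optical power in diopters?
P = 1/f = -1.923 D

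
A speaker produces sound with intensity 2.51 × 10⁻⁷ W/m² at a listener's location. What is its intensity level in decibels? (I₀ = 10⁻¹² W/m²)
β = 10·log₁₀(I/I₀) = 54 dB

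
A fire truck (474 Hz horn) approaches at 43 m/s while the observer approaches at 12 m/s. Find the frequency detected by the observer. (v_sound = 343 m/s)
f_obs = f·(v + v_o)/(v − v_s) = 560.9 Hz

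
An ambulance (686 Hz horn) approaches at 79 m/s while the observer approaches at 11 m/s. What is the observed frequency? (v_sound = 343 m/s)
f_obs = f·(v + v_o)/(v − v_s) = 919.9 Hz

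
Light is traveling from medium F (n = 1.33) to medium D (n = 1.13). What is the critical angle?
θc = arcsin(n₂/n₁) = 58.17°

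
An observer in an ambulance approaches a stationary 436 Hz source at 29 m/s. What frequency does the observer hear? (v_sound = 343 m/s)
f_obs = f·(v + v_o)/v = 472.9 Hz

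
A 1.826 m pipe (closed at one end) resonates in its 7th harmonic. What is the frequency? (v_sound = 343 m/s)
fₙ = nv/(4L) = 328.7 Hz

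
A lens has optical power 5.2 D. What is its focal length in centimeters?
f = 1/P = 19.23 cm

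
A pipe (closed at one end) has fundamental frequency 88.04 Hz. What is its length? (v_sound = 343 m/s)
L = v/(4f₁) = 0.974 m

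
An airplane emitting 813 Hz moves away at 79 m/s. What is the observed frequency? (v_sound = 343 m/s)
f_obs = f·v/(v + v_s) = 660.8 Hz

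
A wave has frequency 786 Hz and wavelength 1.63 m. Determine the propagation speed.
v = fλ = 1281 m/s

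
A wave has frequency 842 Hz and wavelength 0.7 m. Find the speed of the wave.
v = fλ = 589.4 m/s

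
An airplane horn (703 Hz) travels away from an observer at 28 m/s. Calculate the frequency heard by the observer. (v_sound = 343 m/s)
f_obs = f·v/(v + v_s) = 649.9 Hz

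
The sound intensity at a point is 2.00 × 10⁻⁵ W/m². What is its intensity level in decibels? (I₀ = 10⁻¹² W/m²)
β = 10·log₁₀(I/I₀) = 73.01 dB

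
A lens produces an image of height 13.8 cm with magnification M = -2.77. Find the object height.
ho = |hi|/|M| = 4.982 cm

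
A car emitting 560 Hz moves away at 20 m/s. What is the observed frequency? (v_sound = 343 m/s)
f_obs = f·v/(v + v_s) = 529.1 Hz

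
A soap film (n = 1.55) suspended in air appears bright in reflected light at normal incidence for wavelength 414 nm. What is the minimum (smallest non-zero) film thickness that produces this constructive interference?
2nt = (m − ½)λ with m = 1 → t = (m − ½)λ/(2n) = 66.77 nm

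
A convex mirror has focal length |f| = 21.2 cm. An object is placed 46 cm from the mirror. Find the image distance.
f = −21.2 cm (convex); 1/di = 1/f − 1/do → di = -14.51 cm (virtual image, behind mirror)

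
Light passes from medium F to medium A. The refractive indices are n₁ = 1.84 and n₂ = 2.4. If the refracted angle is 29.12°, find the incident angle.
sin θ₁ = (n₂/n₁)·sin θ₂ → θ₁ = 39.4°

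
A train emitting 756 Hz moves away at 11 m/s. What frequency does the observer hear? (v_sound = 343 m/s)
f_obs = f·v/(v + v_s) = 732.5 Hz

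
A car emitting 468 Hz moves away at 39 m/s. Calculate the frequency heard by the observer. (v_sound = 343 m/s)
f_obs = f·v/(v + v_s) = 420.2 Hz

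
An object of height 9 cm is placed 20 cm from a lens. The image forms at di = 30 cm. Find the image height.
hi = (-di/do) × ho = -13.5 cm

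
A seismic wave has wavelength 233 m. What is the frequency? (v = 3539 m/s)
f = v/λ = 15.19 Hz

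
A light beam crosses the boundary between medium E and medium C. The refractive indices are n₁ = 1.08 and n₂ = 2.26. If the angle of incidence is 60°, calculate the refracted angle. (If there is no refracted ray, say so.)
sin θ₂ = (n₁/n₂)·sin θ₁ = 0.4139 → θ₂ = 24.45°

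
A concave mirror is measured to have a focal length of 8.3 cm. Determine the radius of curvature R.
R = 2|f| = 16.6 cm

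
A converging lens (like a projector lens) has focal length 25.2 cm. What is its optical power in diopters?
P = 1/f = 3.968 D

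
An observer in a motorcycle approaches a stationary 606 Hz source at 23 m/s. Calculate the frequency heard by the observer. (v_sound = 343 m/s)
f_obs = f·(v + v_o)/v = 646.6 Hz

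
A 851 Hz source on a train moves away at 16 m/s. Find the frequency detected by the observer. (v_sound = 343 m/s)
f_obs = f·v/(v + v_s) = 813.1 Hz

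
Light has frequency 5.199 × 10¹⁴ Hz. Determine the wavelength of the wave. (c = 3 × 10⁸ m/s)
λ = c/f = 577 nm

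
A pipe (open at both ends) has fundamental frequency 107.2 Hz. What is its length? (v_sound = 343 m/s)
L = v/(2f₁) = 1.6 m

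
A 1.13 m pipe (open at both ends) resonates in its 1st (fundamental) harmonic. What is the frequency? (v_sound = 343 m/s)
fₙ = nv/(2L) = 151.8 Hz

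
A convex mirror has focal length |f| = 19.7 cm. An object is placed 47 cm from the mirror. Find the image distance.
f = −19.7 cm (convex); 1/di = 1/f − 1/do → di = -13.88 cm (virtual image, behind mirror)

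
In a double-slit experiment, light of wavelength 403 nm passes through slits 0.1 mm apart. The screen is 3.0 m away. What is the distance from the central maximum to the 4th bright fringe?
y = mλL/d = 48.36 mm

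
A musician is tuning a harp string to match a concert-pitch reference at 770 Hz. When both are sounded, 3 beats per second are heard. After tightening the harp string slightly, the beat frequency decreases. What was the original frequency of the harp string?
767 Hz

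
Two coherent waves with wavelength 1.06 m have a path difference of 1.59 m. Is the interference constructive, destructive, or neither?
destructive — path difference = 1.5λ, an odd multiple of λ/2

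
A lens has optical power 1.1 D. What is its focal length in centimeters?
f = 1/P = 90.91 cm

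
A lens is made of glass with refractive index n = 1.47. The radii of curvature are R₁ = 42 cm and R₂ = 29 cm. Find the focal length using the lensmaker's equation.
1/f = (n − 1)(1/R₁ − 1/R₂) → f = -199.3 cm (diverging lens)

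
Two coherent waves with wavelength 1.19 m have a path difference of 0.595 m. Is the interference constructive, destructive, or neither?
destructive — path difference = 0.5λ, an odd multiple of λ/2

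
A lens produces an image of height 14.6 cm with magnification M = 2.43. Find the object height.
ho = |hi|/|M| = 6.008 cm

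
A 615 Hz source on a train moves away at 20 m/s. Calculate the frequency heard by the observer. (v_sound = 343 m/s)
f_obs = f·v/(v + v_s) = 581.1 Hz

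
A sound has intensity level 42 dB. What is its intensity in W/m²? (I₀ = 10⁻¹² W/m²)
I = I₀·10^(β/10) = 1.58 × 10⁻⁸ W/m²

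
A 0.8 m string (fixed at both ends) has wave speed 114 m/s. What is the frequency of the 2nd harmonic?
fₙ = nv/(2L) = 142.5 Hz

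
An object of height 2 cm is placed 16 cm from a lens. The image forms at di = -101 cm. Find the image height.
hi = (-di/do) × ho = 12.62 cm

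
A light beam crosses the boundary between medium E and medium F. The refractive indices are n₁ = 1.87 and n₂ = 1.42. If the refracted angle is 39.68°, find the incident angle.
sin θ₁ = (n₂/n₁)·sin θ₂ → θ₁ = 29°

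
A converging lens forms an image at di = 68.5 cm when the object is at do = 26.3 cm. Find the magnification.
M = −di/do = -2.605 (inverted image)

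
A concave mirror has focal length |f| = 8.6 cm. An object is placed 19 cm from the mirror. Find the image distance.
f = +8.6 cm (concave); 1/di = 1/f − 1/do → di = 15.71 cm (real image, in front of mirror)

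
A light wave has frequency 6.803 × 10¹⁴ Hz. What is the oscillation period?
T = 1/f = 1.470 × 10⁻¹⁵ s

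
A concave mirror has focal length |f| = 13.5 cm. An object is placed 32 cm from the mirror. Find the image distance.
f = +13.5 cm (concave); 1/di = 1/f − 1/do → di = 23.35 cm (real image, in front of mirror)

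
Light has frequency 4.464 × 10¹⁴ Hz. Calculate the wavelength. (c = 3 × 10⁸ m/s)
λ = c/f = 672 nm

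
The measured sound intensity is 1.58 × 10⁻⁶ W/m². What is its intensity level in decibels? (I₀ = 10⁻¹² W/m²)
β = 10·log₁₀(I/I₀) = 61.99 dB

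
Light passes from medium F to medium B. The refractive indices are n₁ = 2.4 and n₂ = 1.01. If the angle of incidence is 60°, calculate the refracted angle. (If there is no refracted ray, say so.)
sin θ₂ = (n₁/n₂)·sin θ₁ = 2.058 > 1, so there is no refracted ray — the light undergoes total internal reflection.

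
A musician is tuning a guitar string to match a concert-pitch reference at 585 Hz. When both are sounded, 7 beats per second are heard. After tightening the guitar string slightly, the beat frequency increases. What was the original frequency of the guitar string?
592 Hz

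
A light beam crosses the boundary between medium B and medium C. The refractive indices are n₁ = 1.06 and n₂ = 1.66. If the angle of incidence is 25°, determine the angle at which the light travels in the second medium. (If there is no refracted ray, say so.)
sin θ₂ = (n₁/n₂)·sin θ₁ = 0.2699 → θ₂ = 15.66°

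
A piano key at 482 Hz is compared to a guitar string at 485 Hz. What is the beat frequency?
3 Hz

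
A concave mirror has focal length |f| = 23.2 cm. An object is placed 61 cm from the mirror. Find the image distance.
f = +23.2 cm (concave); 1/di = 1/f − 1/do → di = 37.44 cm (real image, in front of mirror)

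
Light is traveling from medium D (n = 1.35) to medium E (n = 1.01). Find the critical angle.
θc = arcsin(n₂/n₁) = 48.43°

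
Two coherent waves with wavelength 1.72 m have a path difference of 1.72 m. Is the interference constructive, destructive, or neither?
constructive — path difference = 1λ, a whole number of wavelengths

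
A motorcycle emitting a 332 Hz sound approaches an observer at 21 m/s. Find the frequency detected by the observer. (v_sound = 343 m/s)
f_obs = f·v/(v − v_s) = 353.7 Hz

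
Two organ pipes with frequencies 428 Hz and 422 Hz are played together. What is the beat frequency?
6 Hz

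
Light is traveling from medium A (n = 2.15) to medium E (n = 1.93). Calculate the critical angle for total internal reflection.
θc = arcsin(n₂/n₁) = 63.85°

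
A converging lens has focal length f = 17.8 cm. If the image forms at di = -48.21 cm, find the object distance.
1/do = 1/f − 1/di → do = 13 cm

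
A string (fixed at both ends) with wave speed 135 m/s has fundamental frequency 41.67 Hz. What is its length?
L = v/(2f₁) = 1.62 m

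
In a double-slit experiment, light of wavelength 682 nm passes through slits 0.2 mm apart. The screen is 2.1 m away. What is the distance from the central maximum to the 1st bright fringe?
y = mλL/d = 7.161 mm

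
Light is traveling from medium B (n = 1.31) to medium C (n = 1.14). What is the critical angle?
θc = arcsin(n₂/n₁) = 60.49°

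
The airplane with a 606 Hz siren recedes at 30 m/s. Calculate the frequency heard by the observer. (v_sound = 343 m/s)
f_obs = f·v/(v + v_s) = 557.3 Hz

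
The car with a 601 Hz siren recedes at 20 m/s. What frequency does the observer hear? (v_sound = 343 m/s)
f_obs = f·v/(v + v_s) = 567.9 Hz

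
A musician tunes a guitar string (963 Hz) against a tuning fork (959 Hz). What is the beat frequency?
4 Hz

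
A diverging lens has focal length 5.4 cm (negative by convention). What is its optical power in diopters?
P = 1/f = -18.52 D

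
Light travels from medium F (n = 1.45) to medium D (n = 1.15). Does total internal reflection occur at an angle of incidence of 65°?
θc = arcsin(n₂/n₁) = 52.48°; 65° > θc, so yes — total internal reflection.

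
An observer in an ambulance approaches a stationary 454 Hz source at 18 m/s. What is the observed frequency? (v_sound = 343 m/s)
f_obs = f·(v + v_o)/v = 477.8 Hz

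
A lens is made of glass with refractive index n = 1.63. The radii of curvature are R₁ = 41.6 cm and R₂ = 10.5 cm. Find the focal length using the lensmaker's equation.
1/f = (n − 1)(1/R₁ − 1/R₂) → f = -22.29 cm (diverging lens)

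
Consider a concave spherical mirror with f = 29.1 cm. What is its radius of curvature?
R = 2|f| = 58.2 cm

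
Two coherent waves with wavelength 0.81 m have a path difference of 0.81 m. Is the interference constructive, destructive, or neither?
constructive — path difference = 1λ, a whole number of wavelengths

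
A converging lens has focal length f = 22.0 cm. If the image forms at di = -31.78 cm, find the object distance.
1/do = 1/f − 1/di → do = 13 cm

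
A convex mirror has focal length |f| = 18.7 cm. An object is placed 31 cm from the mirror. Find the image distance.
f = −18.7 cm (convex); 1/di = 1/f − 1/do → di = -11.66 cm (virtual image, behind mirror)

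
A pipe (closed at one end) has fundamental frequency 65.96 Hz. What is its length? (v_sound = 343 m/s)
L = v/(4f₁) = 1.3 m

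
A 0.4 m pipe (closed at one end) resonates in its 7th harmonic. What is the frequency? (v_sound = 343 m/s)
fₙ = nv/(4L) = 1501 Hz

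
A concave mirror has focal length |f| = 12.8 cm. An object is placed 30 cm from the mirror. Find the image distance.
f = +12.8 cm (concave); 1/di = 1/f − 1/do → di = 22.33 cm (real image, in front of mirror)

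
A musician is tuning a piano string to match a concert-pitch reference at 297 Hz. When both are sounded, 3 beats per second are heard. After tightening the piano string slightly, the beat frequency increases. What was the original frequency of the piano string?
300 Hz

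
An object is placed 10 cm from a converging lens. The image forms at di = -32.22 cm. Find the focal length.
1/f = 1/do + 1/di → f = 14.5 cm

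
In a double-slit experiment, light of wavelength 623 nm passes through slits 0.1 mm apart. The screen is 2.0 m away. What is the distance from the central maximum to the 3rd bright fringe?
y = mλL/d = 37.38 mm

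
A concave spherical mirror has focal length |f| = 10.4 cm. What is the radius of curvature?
R = 2|f| = 20.8 cm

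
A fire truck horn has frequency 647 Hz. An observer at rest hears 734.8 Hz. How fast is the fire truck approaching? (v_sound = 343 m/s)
v_s = v·(1 − f/f_obs) = 40.98 m/s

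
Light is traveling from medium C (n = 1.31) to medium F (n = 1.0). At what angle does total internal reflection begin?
θc = arcsin(n₂/n₁) = 49.76°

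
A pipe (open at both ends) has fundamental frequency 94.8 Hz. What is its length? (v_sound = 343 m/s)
L = v/(2f₁) = 1.809 m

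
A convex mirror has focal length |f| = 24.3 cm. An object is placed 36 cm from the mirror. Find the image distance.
f = −24.3 cm (convex); 1/di = 1/f − 1/do → di = -14.51 cm (virtual image, behind mirror)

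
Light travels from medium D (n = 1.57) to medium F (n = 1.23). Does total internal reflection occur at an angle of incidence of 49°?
θc = arcsin(n₂/n₁) = 51.58°; 49° < θc, so no — the ray refracts.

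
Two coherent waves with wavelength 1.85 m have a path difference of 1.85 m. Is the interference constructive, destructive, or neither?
constructive — path difference = 1λ, a whole number of wavelengths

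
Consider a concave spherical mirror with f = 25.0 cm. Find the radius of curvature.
R = 2|f| = 50 cm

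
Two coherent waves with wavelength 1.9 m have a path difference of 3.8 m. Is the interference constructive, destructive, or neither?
constructive — path difference = 2λ, a whole number of wavelengths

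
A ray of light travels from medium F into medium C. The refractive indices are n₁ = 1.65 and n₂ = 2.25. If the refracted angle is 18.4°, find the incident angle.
sin θ₁ = (n₂/n₁)·sin θ₂ → θ₁ = 25.49°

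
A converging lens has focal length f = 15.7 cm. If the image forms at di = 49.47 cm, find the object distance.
1/do = 1/f − 1/di → do = 23 cm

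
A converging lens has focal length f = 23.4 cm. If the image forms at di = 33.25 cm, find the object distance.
1/do = 1/f − 1/di → do = 78.99 cm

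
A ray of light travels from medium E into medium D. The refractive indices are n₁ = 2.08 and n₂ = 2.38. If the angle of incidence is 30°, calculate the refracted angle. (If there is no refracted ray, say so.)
sin θ₂ = (n₁/n₂)·sin θ₁ = 0.437 → θ₂ = 25.91°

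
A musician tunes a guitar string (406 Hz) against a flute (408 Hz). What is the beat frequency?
2 Hz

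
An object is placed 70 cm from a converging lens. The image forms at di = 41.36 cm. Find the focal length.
1/f = 1/do + 1/di → f = 26 cm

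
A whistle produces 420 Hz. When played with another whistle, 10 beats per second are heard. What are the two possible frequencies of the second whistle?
f₂ = 420 ± 10 Hz → 430 Hz or 410 Hz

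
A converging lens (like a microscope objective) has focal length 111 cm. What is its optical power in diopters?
P = 1/f = 0.9009 D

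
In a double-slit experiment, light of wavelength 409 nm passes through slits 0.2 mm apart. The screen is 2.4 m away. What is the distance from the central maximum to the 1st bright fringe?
y = mλL/d = 4.908 mm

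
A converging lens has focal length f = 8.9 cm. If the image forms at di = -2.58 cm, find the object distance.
1/do = 1/f − 1/di → do = 2 cm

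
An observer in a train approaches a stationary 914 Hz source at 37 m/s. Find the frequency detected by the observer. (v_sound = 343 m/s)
f_obs = f·(v + v_o)/v = 1013 Hz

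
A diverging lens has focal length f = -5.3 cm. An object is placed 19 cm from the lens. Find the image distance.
1/di = 1/f − 1/do → di = -4.144 cm (virtual image)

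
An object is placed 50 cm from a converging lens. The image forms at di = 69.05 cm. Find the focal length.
1/f = 1/do + 1/di → f = 29 cm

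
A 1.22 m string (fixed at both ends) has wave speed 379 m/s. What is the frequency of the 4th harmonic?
fₙ = nv/(2L) = 621.3 Hz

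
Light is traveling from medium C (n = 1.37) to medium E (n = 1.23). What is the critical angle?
θc = arcsin(n₂/n₁) = 63.87°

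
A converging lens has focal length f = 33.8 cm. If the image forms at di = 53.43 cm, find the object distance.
1/do = 1/f − 1/di → do = 92 cm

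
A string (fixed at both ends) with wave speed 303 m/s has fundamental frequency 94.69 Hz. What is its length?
L = v/(2f₁) = 1.6 m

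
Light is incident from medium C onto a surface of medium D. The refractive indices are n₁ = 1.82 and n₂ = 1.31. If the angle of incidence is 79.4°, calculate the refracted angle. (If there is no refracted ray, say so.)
sin θ₂ = (n₁/n₂)·sin θ₁ = 1.366 > 1, so there is no refracted ray — the light undergoes total internal reflection.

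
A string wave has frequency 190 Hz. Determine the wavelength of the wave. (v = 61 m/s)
λ = v/f = 0.3211 m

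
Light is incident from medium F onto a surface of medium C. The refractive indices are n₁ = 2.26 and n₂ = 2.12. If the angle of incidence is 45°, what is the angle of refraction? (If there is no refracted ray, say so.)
sin θ₂ = (n₁/n₂)·sin θ₁ = 0.7538 → θ₂ = 48.92°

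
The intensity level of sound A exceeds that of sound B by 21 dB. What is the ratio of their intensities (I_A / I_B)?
I_A/I_B = 10^(Δβ/10) = 125.9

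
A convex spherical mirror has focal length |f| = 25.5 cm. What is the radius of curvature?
R = 2|f| = 51 cm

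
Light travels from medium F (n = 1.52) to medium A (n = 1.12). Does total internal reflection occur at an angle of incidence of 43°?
θc = arcsin(n₂/n₁) = 47.46°; 43° < θc, so no — the ray refracts.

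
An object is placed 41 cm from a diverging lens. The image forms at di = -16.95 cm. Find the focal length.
1/f = 1/do + 1/di → f = -28.9 cm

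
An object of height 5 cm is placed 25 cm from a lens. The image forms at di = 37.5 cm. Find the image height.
hi = (-di/do) × ho = -7.5 cm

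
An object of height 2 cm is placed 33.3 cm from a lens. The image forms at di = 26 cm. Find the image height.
hi = (-di/do) × ho = -1.562 cm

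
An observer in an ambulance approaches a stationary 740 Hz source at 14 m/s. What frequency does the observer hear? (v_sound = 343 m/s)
f_obs = f·(v + v_o)/v = 770.2 Hz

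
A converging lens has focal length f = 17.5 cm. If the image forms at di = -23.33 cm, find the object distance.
1/do = 1/f − 1/di → do = 9.999 cm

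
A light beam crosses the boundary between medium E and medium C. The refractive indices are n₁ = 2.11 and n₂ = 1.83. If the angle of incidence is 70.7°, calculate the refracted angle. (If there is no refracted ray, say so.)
sin θ₂ = (n₁/n₂)·sin θ₁ = 1.088 > 1, so there is no refracted ray — the light undergoes total internal reflection.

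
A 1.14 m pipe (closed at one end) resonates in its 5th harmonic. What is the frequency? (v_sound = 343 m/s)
fₙ = nv/(4L) = 376.1 Hz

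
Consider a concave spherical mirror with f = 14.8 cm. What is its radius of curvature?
R = 2|f| = 29.6 cm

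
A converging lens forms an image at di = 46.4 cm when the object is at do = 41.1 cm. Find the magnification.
M = −di/do = -1.129 (inverted image)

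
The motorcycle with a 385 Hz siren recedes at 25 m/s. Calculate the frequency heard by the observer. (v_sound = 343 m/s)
f_obs = f·v/(v + v_s) = 358.8 Hz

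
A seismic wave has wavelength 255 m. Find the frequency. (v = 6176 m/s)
f = v/λ = 24.22 Hz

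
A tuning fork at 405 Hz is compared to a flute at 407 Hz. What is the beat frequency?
2 Hz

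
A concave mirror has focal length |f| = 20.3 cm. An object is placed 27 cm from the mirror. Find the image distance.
f = +20.3 cm (concave); 1/di = 1/f − 1/do → di = 81.81 cm (real image, in front of mirror)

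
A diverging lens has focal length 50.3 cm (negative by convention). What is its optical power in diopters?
P = 1/f = -1.988 D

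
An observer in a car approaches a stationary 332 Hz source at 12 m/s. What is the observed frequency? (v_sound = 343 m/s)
f_obs = f·(v + v_o)/v = 343.6 Hz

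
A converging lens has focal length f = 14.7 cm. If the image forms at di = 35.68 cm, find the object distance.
1/do = 1/f − 1/di → do = 25 cm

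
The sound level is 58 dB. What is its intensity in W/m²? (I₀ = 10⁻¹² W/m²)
I = I₀·10^(β/10) = 6.31 × 10⁻⁷ W/m²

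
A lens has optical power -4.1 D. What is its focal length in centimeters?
f = 1/P = -24.39 cm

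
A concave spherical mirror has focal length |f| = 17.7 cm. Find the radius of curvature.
R = 2|f| = 35.4 cm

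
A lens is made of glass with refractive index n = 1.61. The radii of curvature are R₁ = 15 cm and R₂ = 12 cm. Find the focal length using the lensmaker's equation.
1/f = (n − 1)(1/R₁ − 1/R₂) → f = -98.36 cm (diverging lens)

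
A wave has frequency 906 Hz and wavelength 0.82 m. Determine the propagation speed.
v = fλ = 742.9 m/s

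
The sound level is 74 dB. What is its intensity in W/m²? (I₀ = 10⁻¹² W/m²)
I = I₀·10^(β/10) = 2.51 × 10⁻⁵ W/m²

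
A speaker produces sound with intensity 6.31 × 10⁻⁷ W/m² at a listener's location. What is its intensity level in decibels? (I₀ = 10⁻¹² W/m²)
β = 10·log₁₀(I/I₀) = 58 dB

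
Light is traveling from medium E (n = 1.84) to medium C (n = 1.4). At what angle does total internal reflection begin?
θc = arcsin(n₂/n₁) = 49.54°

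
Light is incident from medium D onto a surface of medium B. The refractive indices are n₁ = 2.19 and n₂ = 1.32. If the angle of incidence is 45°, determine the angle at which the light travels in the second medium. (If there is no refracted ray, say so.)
sin θ₂ = (n₁/n₂)·sin θ₁ = 1.173 > 1, so there is no refracted ray — the light undergoes total internal reflection.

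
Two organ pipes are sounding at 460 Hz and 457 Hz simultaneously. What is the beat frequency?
3 Hz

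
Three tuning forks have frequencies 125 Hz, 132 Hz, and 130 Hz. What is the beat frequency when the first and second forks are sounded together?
7 Hz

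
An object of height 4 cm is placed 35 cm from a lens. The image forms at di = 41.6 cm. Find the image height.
hi = (-di/do) × ho = -4.754 cm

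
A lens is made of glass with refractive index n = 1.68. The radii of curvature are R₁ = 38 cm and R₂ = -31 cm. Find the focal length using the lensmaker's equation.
1/f = (n − 1)(1/R₁ − 1/R₂) → f = 25.11 cm (converging lens)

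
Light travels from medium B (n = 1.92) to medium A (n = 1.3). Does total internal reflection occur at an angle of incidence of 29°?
θc = arcsin(n₂/n₁) = 42.62°; 29° < θc, so no — the ray refracts.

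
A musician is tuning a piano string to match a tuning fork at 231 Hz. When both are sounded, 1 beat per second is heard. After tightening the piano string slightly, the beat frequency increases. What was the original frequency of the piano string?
232 Hz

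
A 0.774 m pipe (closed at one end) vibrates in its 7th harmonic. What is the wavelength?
λₙ = 4L/n = 0.4423 m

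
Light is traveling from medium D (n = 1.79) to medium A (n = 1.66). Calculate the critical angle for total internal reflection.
θc = arcsin(n₂/n₁) = 68.03°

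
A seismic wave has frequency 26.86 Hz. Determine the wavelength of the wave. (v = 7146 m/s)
λ = v/f = 266 m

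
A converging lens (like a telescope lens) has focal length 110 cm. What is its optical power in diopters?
P = 1/f = 0.9091 D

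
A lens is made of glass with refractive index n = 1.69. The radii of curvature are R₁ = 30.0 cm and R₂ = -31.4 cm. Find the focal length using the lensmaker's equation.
1/f = (n − 1)(1/R₁ − 1/R₂) → f = 22.23 cm (converging lens)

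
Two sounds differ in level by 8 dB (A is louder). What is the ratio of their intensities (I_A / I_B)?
I_A/I_B = 10^(Δβ/10) = 6.31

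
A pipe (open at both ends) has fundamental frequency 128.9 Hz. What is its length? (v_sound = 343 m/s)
L = v/(2f₁) = 1.33 m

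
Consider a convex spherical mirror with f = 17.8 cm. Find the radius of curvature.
R = 2|f| = 35.6 cm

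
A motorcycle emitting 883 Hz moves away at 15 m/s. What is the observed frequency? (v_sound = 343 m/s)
f_obs = f·v/(v + v_s) = 846 Hz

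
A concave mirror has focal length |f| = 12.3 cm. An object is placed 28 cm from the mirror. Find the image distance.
f = +12.3 cm (concave); 1/di = 1/f − 1/do → di = 21.94 cm (real image, in front of mirror)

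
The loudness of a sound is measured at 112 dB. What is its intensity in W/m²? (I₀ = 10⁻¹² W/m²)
I = I₀·10^(β/10) = 1.58 × 10⁻¹ W/m²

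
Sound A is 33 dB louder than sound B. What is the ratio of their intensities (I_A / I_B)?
I_A/I_B = 10^(Δβ/10) = 1995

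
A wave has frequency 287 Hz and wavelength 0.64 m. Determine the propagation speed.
v = fλ = 183.7 m/s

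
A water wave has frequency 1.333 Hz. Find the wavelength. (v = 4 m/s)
λ = v/f = 3.001 m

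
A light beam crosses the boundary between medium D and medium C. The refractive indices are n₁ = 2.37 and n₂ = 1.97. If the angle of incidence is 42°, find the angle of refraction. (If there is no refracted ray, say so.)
sin θ₂ = (n₁/n₂)·sin θ₁ = 0.805 → θ₂ = 53.61°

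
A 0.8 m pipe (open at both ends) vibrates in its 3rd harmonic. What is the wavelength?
λₙ = 2L/n = 0.5333 m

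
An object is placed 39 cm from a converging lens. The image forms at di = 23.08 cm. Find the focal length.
1/f = 1/do + 1/di → f = 14.5 cm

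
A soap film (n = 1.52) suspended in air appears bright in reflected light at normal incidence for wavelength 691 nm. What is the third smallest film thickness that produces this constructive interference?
2nt = (m − ½)λ with m = 3 → t = (m − ½)λ/(2n) = 568.3 nm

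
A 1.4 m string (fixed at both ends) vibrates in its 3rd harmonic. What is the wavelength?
λₙ = 2L/n = 0.9333 m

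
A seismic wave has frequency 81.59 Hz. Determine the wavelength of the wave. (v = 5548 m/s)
λ = v/f = 68 m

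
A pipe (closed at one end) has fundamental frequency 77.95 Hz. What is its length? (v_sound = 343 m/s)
L = v/(4f₁) = 1.1 m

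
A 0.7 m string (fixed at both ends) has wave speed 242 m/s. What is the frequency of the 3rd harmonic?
fₙ = nv/(2L) = 518.6 Hz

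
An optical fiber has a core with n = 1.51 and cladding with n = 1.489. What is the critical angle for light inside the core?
θc = arcsin(n_cladding/n_core) = 80.43°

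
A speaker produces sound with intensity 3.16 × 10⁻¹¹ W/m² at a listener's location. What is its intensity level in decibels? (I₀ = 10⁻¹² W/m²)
β = 10·log₁₀(I/I₀) = 15 dB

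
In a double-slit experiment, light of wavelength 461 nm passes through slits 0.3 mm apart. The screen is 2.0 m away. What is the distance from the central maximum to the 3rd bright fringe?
y = mλL/d = 9.22 mm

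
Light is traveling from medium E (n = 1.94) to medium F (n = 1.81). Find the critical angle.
θc = arcsin(n₂/n₁) = 68.91°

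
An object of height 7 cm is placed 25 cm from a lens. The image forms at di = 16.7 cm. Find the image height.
hi = (-di/do) × ho = -4.676 cm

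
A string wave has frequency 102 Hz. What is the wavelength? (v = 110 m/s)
λ = v/f = 1.078 m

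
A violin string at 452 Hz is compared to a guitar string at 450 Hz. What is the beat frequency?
2 Hz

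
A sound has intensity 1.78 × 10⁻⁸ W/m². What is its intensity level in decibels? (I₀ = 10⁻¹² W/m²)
β = 10·log₁₀(I/I₀) = 42.5 dB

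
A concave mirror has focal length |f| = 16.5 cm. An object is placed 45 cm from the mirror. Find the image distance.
f = +16.5 cm (concave); 1/di = 1/f − 1/do → di = 26.05 cm (real image, in front of mirror)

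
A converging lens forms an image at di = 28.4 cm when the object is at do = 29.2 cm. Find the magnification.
M = −di/do = -0.9726 (inverted image)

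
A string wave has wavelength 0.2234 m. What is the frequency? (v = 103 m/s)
f = v/λ = 461.1 Hz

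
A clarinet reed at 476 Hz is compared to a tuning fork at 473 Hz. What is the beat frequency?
3 Hz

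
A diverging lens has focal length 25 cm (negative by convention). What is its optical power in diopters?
P = 1/f = -4 D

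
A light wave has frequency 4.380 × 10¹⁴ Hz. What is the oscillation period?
T = 1/f = 2.283 × 10⁻¹⁵ s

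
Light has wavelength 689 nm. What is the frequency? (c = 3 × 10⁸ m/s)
f = c/λ = 4.354 × 10¹⁴ Hz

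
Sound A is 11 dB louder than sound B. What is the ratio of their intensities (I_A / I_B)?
I_A/I_B = 10^(Δβ/10) = 12.59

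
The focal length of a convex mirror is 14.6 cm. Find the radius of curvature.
R = 2|f| = 29.2 cm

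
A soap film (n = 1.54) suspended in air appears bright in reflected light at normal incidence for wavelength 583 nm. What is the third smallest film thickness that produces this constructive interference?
2nt = (m − ½)λ with m = 3 → t = (m − ½)λ/(2n) = 473.2 nm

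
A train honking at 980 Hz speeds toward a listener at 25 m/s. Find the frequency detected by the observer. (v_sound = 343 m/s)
f_obs = f·v/(v − v_s) = 1057 Hz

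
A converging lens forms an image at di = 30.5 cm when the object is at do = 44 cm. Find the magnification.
M = −di/do = -0.6932 (inverted image)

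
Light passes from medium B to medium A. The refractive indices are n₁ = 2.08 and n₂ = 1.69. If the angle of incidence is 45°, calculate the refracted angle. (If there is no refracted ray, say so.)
sin θ₂ = (n₁/n₂)·sin θ₁ = 0.8703 → θ₂ = 60.49°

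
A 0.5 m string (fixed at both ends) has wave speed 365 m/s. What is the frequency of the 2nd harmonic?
fₙ = nv/(2L) = 730 Hz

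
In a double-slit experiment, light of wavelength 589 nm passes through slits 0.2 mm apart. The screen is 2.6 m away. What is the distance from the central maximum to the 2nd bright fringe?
y = mλL/d = 15.31 mm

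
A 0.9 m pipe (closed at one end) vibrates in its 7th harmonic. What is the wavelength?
λₙ = 4L/n = 0.5143 m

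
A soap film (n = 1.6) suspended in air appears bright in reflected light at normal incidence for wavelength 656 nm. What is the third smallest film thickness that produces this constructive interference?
2nt = (m − ½)λ with m = 3 → t = (m − ½)λ/(2n) = 512.5 nm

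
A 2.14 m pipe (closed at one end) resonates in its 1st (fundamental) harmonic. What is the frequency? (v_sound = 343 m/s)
fₙ = nv/(4L) = 40.07 Hz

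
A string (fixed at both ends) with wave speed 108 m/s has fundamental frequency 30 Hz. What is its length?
L = v/(2f₁) = 1.8 m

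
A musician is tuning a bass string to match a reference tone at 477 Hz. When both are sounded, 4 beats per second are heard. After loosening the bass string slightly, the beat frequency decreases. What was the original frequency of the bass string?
481 Hz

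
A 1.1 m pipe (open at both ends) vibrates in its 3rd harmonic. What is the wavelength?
λₙ = 2L/n = 0.7333 m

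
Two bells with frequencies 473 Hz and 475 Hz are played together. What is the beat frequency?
2 Hz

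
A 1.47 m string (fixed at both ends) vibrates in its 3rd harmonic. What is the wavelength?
λₙ = 2L/n = 0.98 m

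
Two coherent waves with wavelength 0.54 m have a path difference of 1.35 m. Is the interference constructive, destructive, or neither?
destructive — path difference = 2.5λ, an odd multiple of λ/2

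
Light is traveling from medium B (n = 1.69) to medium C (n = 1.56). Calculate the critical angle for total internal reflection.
θc = arcsin(n₂/n₁) = 67.38°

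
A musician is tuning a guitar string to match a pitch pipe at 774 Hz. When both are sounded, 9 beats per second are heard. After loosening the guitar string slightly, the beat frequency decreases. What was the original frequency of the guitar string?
783 Hz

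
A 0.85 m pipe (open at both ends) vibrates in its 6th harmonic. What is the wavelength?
λₙ = 2L/n = 0.2833 m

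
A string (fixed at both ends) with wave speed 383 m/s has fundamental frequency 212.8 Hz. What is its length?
L = v/(2f₁) = 0.8999 m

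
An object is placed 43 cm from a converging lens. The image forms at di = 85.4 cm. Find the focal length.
1/f = 1/do + 1/di → f = 28.6 cm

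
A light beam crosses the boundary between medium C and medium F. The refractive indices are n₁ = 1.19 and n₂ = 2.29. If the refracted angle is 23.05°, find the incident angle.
sin θ₁ = (n₂/n₁)·sin θ₂ → θ₁ = 48.89°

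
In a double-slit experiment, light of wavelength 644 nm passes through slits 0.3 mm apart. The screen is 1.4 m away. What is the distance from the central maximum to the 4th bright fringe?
y = mλL/d = 12.02 mm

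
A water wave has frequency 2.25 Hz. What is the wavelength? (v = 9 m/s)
λ = v/f = 4 m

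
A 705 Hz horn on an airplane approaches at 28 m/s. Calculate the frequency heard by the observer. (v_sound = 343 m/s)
f_obs = f·v/(v − v_s) = 767.7 Hz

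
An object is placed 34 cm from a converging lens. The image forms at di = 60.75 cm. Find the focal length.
1/f = 1/do + 1/di → f = 21.8 cm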